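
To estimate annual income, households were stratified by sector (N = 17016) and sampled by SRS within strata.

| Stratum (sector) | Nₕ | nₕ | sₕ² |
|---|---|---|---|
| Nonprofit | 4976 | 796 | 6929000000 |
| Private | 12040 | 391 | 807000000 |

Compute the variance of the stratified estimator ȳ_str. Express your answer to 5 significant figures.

Var(ȳ_str) = Σₕ Wₕ²(1 − fₕ)sₕ²/nₕ with Wₕ = Nₕ/N, N = 17016.
Nonprofit: Wₕ = 0.29243065; term = 0.29243065²·(1 − 0.15996785)·6929000000/796 = 625315.5.
Private: Wₕ = 0.70756935; term = 0.70756935²·(1 − 0.03247508)·807000000/391 = 999762.76.
Sum = 1.6250783 × 10^6.

1.6251 × 10^6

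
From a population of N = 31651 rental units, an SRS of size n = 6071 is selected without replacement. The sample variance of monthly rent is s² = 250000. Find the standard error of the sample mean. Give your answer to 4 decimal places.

5.7689

Under SRS without replacement, Var(ȳ) = (1 − f)·s²/n with f = n/N = 6071/31651 = 0.19181069.
Var(ȳ) = (1 − 0.19181069)·250000/6071 = 0.80818931·41.179377 = 33.280733.
SE(ȳ) = √(33.280733) = 5.7689.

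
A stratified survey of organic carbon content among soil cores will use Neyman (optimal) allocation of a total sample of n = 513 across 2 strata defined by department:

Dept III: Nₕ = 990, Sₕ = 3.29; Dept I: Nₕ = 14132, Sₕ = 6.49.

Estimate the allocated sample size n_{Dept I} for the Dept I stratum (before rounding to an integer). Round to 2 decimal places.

Neyman allocation: nₕ = n·NₕSₕ / Σⱼ NⱼSⱼ.
Σ NⱼSⱼ = 990·3.29 + 14132·6.49 = 94973.78.
n_{Dept I} = 513·14132·6.49 / 94973.78 = 495.41.

495.41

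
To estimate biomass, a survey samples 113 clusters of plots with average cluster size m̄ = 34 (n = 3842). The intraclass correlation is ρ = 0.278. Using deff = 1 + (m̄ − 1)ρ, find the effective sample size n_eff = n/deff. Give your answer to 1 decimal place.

deff = 1 + (34 − 1)·0.278 = 1 + 9.174 = 10.174.
n_eff = 3842 / 10.174 = 377.6.

377.6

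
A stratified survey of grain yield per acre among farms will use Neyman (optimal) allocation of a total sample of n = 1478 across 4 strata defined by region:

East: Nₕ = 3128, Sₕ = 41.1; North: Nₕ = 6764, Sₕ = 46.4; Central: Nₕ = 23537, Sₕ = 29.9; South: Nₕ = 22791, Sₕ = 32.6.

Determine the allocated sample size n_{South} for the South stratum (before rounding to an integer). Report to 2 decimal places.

Neyman allocation: nₕ = n·NₕSₕ / Σⱼ NⱼSⱼ.
Σ NⱼSⱼ = 3128·41.1 + 6764·46.4 + 23537·29.9 + 22791·32.6 = 1.8891533 × 10^6.
n_{South} = 1478·22791·32.6 / (1.8891533 × 10^6) = 581.28.

581.28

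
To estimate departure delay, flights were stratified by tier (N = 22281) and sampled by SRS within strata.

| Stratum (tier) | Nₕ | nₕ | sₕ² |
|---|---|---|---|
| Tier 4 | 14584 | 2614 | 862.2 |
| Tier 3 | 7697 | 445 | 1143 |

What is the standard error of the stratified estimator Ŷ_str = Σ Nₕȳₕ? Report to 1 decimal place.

Var(Ŷ_str) = Σₕ Nₕ²(1 − fₕ)sₕ²/nₕ.
Tier 4: 14584²·(1 − 2614/14584)·862.2/2614 = 5.758021 × 10^7.
Tier 3: 7697²·(1 − 445/7697)·1143/445 = 1.4337238 × 10^8.
Sum = 2.0095259 × 10^8.
SE = √(2.0095259 × 10^8) = 14175.8.

14175.8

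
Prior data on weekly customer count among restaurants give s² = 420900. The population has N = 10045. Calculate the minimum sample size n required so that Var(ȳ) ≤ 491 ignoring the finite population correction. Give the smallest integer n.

Without fpc, n₀ = s²/D = 420900/491 = 857.2301.
Rounding up, n = 858.

858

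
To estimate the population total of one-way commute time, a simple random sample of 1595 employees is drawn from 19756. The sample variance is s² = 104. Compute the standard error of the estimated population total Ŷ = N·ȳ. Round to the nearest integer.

Var(Ŷ) = N²·Var(ȳ) = N²·(1 − n/N)·s²/n.
f = 1595/19756 = 0.08073497; Var(ȳ) = 0.91926503·104/1595 = 0.059939538.
Var(Ŷ) = 19756² · 0.059939538 = 2.3394374 × 10^7.
SE(Ŷ) = √(2.3394374 × 10^7) = 4837.

4837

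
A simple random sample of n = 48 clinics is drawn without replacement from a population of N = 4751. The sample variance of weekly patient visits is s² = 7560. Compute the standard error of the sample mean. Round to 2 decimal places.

12.49

Under SRS without replacement, Var(ȳ) = (1 − f)·s²/n with f = n/N = 48/4751 = 0.01010314.
Var(ȳ) = (1 − 0.01010314)·7560/48 = 0.98989686·157.5 = 155.90876.
SE(ȳ) = √(155.90876) = 12.49.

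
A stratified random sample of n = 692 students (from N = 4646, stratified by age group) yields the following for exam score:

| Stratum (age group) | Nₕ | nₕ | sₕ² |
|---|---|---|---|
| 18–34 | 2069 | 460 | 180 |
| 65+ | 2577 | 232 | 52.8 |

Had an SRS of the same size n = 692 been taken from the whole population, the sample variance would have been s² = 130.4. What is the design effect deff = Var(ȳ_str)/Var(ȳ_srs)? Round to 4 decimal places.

Var(ȳ_str) = Σ Wₕ²(1−fₕ)sₕ²/nₕ with Wₕ = Nₕ/4646:
  18–34: (2069/4646)²·(1−460/2069)·180/460 = 0.060349378
  65+: (2577/4646)²·(1−232/2577)·52.8/232 = 0.063715456
  → Var(ȳ_str) = 0.12406483.
Var(ȳ_srs) = (1 − 692/4646)·130.4/692 = 0.16037215.
deff = 0.12406483 / 0.16037215 = 0.7736.

0.7736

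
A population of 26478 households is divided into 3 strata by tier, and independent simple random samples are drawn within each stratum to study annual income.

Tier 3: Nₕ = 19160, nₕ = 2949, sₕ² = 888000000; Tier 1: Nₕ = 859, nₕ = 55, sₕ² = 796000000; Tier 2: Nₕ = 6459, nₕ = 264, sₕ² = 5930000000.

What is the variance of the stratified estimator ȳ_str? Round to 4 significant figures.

Var(ȳ_str) = Σₕ Wₕ²(1 − fₕ)sₕ²/nₕ with Wₕ = Nₕ/N, N = 26478.
Tier 3: Wₕ = 0.72361961; term = 0.72361961²·(1 − 0.15391441)·888000000/2949 = 133405.32.
Tier 1: Wₕ = 0.03244203; term = 0.03244203²·(1 − 0.06402794)·796000000/55 = 14257.036.
Tier 2: Wₕ = 0.24393836; term = 0.24393836²·(1 − 0.04087320)·5930000000/264 = 1.281997 × 10^6.
Sum = 1.4296594 × 10^6.

1.430 × 10^6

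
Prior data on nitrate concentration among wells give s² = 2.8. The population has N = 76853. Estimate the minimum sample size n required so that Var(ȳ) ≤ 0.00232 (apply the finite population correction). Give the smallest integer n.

1189

Without fpc, n₀ = s²/D = 2.8/0.00232 = 1206.8966.
With fpc, (1 − n/N)·s²/n ≤ D requires n ≥ n₀/(1 + n₀/N) = 1206.8966/(1 + 1206.8966/76853) = 1188.2366.
Rounding up, n = 1189.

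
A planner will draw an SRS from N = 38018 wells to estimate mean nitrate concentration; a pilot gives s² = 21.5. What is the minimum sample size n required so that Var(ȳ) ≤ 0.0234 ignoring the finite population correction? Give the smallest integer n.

919

Without fpc, n₀ = s²/D = 21.5/0.0234 = 918.8034.
Rounding up, n = 919.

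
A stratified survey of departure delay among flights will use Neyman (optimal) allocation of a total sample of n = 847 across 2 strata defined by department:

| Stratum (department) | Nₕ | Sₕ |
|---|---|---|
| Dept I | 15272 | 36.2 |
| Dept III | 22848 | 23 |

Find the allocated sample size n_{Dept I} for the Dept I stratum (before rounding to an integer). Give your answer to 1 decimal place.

434.2

Neyman allocation: nₕ = n·NₕSₕ / Σⱼ NⱼSⱼ.
Σ NⱼSⱼ = 15272·36.2 + 22848·23 = 1.0783504 × 10^6.
n_{Dept I} = 847·15272·36.2 / (1.0783504 × 10^6) = 434.2.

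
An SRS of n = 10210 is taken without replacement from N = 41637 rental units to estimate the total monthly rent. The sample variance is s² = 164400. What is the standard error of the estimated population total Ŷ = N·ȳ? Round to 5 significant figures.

Var(Ŷ) = N²·Var(ȳ) = N²·(1 − n/N)·s²/n.
f = 10210/41637 = 0.24521459; Var(ȳ) = 0.75478541·164400/10210 = 12.15345.
Var(Ŷ) = 41637² · 12.15345 = 2.1069704 × 10^10.
SE(Ŷ) = √(2.1069704 × 10^10) = 145150.

145150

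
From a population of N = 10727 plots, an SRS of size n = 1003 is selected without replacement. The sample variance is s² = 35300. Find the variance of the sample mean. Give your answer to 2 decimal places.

31.90

Under SRS without replacement, Var(ȳ) = (1 − f)·s²/n with f = n/N = 1003/10727 = 0.09350238.
Var(ȳ) = (1 − 0.09350238)·35300/1003 = 0.90649762·35.194417 = 31.903655.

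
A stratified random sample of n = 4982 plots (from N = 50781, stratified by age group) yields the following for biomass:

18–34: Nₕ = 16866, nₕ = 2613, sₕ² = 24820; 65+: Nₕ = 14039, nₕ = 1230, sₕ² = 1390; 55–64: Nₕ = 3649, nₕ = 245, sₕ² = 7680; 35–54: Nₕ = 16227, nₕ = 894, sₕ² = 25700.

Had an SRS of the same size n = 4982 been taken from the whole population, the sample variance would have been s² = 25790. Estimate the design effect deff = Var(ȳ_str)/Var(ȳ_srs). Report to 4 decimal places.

0.8330

Var(ȳ_str) = Σ Wₕ²(1−fₕ)sₕ²/nₕ with Wₕ = Nₕ/50781:
  18–34: (16866/50781)²·(1−2613/16866)·24820/2613 = 0.88547897
  65+: (14039/50781)²·(1−1230/14039)·1390/1230 = 0.078805874
  55–64: (3649/50781)²·(1−245/3649)·7680/245 = 0.15099274
  35–54: (16227/50781)²·(1−894/16227)·25700/894 = 2.7736936
  → Var(ȳ_str) = 3.8889712.
Var(ȳ_srs) = (1 − 4982/50781)·25790/4982 = 4.6687688.
deff = 3.8889712 / 4.6687688 = 0.8330.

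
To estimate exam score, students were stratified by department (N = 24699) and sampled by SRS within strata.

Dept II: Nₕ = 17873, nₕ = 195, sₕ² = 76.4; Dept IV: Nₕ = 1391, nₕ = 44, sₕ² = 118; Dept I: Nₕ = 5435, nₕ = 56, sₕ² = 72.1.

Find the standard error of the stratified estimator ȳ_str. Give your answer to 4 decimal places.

Var(ȳ_str) = Σₕ Wₕ²(1 − fₕ)sₕ²/nₕ with Wₕ = Nₕ/N, N = 24699.
Dept II: Wₕ = 0.72363254; term = 0.72363254²·(1 − 0.01091031)·76.4/195 = 0.20292268.
Dept IV: Wₕ = 0.05631807; term = 0.05631807²·(1 − 0.03163192)·118/44 = 0.0082369289.
Dept I: Wₕ = 0.22004939; term = 0.22004939²·(1 − 0.01030359)·72.1/56 = 0.061700629.
Sum = 0.27286024.
SE = √(0.27286024) = 0.5224.

0.5224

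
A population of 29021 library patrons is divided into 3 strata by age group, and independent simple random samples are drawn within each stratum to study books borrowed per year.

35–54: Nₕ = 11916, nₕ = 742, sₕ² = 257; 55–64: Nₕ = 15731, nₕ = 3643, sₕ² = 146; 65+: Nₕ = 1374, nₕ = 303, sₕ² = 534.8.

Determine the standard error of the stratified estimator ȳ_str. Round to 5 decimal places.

Var(ȳ_str) = Σₕ Wₕ²(1 − fₕ)sₕ²/nₕ with Wₕ = Nₕ/N, N = 29021.
35–54: Wₕ = 0.41059922; term = 0.41059922²·(1 − 0.06226922)·257/742 = 0.054757503.
55–64: Wₕ = 0.54205575; term = 0.54205575²·(1 − 0.23158095)·146/3643 = 0.0090485652.
65+: Wₕ = 0.04734503; term = 0.04734503²·(1 − 0.22052402)·534.8/303 = 0.0030838996.
Sum = 0.066889968.
SE = √(0.066889968) = 0.25863.

0.25863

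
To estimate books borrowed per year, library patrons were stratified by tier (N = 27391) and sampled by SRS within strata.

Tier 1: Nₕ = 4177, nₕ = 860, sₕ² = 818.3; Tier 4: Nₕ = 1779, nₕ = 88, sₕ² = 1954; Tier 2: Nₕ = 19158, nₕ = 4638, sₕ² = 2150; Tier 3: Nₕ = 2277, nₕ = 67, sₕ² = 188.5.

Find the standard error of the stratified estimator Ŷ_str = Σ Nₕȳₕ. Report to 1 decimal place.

Var(Ŷ_str) = Σₕ Nₕ²(1 − fₕ)sₕ²/nₕ.
Tier 1: 4177²·(1 − 860/4177)·818.3/860 = 1.3183297 × 10^7.
Tier 4: 1779²·(1 − 88/1779)·1954/88 = 6.679769 × 10^7.
Tier 2: 19158²·(1 − 4638/19158)·2150/4638 = 1.2895094 × 10^8.
Tier 3: 2277²·(1 − 67/2277)·188.5/67 = 1.4157672 × 10^7.
Sum = 2.230896 × 10^8.
SE = √(2.230896 × 10^8) = 14936.2.

14936.2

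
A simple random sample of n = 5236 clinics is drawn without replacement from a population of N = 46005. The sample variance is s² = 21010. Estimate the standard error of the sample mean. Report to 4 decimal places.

Under SRS without replacement, Var(ȳ) = (1 − f)·s²/n with f = n/N = 5236/46005 = 0.11381372.
Var(ȳ) = (1 − 0.11381372)·21010/5236 = 0.88618628·4.012605 = 3.5559156.
SE(ȳ) = √(3.5559156) = 1.8857.

1.8857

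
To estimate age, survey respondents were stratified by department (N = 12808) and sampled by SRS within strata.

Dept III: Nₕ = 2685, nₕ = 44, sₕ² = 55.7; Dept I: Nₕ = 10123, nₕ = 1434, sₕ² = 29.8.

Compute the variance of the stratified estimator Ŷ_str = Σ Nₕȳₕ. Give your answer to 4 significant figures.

1.080 × 10^7

Var(Ŷ_str) = Σₕ Nₕ²(1 − fₕ)sₕ²/nₕ.
Dept III: 2685²·(1 − 44/2685)·55.7/44 = 8.976669 × 10^6.
Dept I: 10123²·(1 − 1434/10123)·29.8/1434 = 1.8278735 × 10^6.
Sum = 1.0804543 × 10^7.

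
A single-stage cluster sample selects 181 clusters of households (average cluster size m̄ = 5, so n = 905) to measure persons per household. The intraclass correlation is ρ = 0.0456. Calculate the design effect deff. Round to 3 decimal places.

deff = 1 + (5 − 1)·0.0456 = 1 + 0.1824 = 1.1824.

1.182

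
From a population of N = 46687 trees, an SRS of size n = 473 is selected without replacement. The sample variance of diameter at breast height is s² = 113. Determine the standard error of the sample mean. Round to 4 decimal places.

Under SRS without replacement, Var(ȳ) = (1 − f)·s²/n with f = n/N = 473/46687 = 0.01013130.
Var(ȳ) = (1 − 0.01013130)·113/473 = 0.98986870·0.23890063 = 0.23648026.
SE(ȳ) = √(0.23648026) = 0.4863.

0.4863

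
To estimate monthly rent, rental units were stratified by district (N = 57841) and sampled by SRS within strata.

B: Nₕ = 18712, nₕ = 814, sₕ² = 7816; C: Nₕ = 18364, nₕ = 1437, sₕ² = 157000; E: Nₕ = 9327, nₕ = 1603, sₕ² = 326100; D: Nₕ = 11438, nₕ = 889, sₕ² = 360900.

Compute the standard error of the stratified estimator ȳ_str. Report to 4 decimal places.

Var(ȳ_str) = Σₕ Wₕ²(1 − fₕ)sₕ²/nₕ with Wₕ = Nₕ/N, N = 57841.
B: Wₕ = 0.32350755; term = 0.32350755²·(1 − 0.04350150)·7816/814 = 0.96119892.
C: Wₕ = 0.31749105; term = 0.31749105²·(1 − 0.07825093)·157000/1437 = 10.151228.
E: Wₕ = 0.16125240; term = 0.16125240²·(1 − 0.17186662)·326100/1603 = 4.380563.
D: Wₕ = 0.19774900; term = 0.19774900²·(1 − 0.07772338)·360900/889 = 14.641141.
Sum = 30.134131.
SE = √(30.134131) = 5.4895.

5.4895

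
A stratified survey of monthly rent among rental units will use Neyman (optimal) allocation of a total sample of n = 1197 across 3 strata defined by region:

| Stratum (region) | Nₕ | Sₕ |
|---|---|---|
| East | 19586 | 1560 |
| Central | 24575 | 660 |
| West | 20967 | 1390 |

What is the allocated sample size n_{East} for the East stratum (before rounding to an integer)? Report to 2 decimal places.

481.75

Neyman allocation: nₕ = n·NₕSₕ / Σⱼ NⱼSⱼ.
Σ NⱼSⱼ = 19586·1560 + 24575·660 + 20967·1390 = 7.591779 × 10^7.
n_{East} = 1197·19586·1560 / (7.591779 × 10^7) = 481.75.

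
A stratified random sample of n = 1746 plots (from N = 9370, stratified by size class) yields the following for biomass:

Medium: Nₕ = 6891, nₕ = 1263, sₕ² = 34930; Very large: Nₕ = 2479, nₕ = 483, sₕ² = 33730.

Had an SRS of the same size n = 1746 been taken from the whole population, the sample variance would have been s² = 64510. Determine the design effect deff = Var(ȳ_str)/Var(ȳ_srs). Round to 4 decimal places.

Var(ȳ_str) = Σ Wₕ²(1−fₕ)sₕ²/nₕ with Wₕ = Nₕ/9370:
  Medium: (6891/9370)²·(1−1263/6891)·34930/1263 = 12.216657
  Very large: (2479/9370)²·(1−483/2479)·33730/483 = 3.9357463
  → Var(ȳ_str) = 16.152403.
Var(ȳ_srs) = (1 − 1746/9370)·64510/1746 = 30.06257.
deff = 16.152403 / 30.06257 = 0.5373.

0.5373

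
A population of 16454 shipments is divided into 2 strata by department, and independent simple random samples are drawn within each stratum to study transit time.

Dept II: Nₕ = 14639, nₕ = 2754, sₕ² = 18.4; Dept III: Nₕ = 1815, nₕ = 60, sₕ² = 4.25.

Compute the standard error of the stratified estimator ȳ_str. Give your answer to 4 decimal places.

Var(ȳ_str) = Σₕ Wₕ²(1 − fₕ)sₕ²/nₕ with Wₕ = Nₕ/N, N = 16454.
Dept II: Wₕ = 0.88969248; term = 0.88969248²·(1 − 0.18812760)·18.4/2754 = 0.0042935992.
Dept III: Wₕ = 0.11030752; term = 0.11030752²·(1 − 0.03305785)·4.25/60 = 8.333903 × 10^-4.
Sum = 0.0051269895.
SE = √(0.0051269895) = 0.0716.

0.0716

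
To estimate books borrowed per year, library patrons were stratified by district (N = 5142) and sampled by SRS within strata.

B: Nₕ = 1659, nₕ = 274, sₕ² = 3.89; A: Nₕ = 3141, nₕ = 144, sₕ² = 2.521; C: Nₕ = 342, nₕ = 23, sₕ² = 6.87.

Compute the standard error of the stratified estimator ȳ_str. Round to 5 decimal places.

0.09327

Var(ȳ_str) = Σₕ Wₕ²(1 − fₕ)sₕ²/nₕ with Wₕ = Nₕ/N, N = 5142.
B: Wₕ = 0.32263711; term = 0.32263711²·(1 − 0.16515973)·3.89/274 = 0.001233761.
A: Wₕ = 0.61085181; term = 0.61085181²·(1 − 0.04584527)·2.521/144 = 0.006233054.
C: Wₕ = 0.06651109; term = 0.06651109²·(1 − 0.06725146)·6.87/23 = 0.0012324847.
Sum = 0.0086992997.
SE = √(0.0086992997) = 0.09327.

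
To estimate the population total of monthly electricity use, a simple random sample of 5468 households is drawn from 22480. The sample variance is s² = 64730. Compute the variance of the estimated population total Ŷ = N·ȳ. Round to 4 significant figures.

4.527 × 10^9

Var(Ŷ) = N²·Var(ȳ) = N²·(1 − n/N)·s²/n.
f = 5468/22480 = 0.24323843; Var(ȳ) = 0.75676157·64730/5468 = 8.958518.
Var(Ŷ) = 22480² · 8.958518 = 4.5271907 × 10^9.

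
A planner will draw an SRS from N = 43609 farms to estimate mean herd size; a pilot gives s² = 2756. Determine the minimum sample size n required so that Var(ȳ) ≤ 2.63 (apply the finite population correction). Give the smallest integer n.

Without fpc, n₀ = s²/D = 2756/2.63 = 1047.9087.
With fpc, (1 − n/N)·s²/n ≤ D requires n ≥ n₀/(1 + n₀/N) = 1047.9087/(1 + 1047.9087/43609) = 1023.3187.
Rounding up, n = 1024.

1024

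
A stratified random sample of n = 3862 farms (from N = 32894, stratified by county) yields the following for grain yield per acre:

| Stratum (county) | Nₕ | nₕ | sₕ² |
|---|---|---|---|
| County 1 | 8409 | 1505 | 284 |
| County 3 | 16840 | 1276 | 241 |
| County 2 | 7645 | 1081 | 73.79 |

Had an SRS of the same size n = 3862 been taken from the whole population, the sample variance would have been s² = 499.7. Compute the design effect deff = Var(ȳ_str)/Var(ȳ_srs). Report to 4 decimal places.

0.5170

Var(ȳ_str) = Σ Wₕ²(1−fₕ)sₕ²/nₕ with Wₕ = Nₕ/32894:
  County 1: (8409/32894)²·(1−1505/8409)·284/1505 = 0.010124967
  County 3: (16840/32894)²·(1−1276/16840)·241/1276 = 0.045750548
  County 2: (7645/32894)²·(1−1081/7645)·73.79/1081 = 0.0031658075
  → Var(ȳ_str) = 0.059041323.
Var(ȳ_srs) = (1 − 3862/32894)·499.7/3862 = 0.1141977.
deff = 0.059041323 / 0.1141977 = 0.5170.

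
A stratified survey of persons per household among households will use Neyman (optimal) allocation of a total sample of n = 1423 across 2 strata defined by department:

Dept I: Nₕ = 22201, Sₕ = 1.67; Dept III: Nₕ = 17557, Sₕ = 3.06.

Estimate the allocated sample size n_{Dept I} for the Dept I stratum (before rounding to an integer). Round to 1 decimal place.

581.0

Neyman allocation: nₕ = n·NₕSₕ / Σⱼ NⱼSⱼ.
Σ NⱼSⱼ = 22201·1.67 + 17557·3.06 = 90800.09.
n_{Dept I} = 1423·22201·1.67 / 90800.09 = 581.0.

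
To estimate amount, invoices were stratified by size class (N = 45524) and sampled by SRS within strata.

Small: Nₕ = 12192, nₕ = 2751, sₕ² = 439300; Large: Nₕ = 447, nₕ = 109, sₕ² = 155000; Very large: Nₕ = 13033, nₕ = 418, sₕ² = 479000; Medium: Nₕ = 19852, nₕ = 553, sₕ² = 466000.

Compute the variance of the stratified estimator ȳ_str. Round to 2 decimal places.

255.67

Var(ȳ_str) = Σₕ Wₕ²(1 − fₕ)sₕ²/nₕ with Wₕ = Nₕ/N, N = 45524.
Small: Wₕ = 0.26781478; term = 0.26781478²·(1 − 0.22563976)·439300/2751 = 8.869165.
Large: Wₕ = 0.00981900; term = 0.00981900²·(1 − 0.24384787)·155000/109 = 0.10366892.
Very large: Wₕ = 0.28628855; term = 0.28628855²·(1 − 0.03207243)·479000/418 = 90.909664.
Medium: Wₕ = 0.43607767; term = 0.43607767²·(1 − 0.02785614)·466000/553 = 155.78263.
Sum = 255.66513.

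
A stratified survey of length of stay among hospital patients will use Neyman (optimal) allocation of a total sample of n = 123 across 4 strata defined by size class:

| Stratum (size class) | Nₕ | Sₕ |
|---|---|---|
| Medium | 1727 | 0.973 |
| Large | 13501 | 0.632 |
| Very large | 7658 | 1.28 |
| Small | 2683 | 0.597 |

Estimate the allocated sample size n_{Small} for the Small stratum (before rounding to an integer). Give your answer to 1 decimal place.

9.1

Neyman allocation: nₕ = n·NₕSₕ / Σⱼ NⱼSⱼ.
Σ NⱼSⱼ = 1727·0.973 + 13501·0.632 + 7658·1.28 + 2683·0.597 = 21616.994.
n_{Small} = 123·2683·0.597 / 21616.994 = 9.1.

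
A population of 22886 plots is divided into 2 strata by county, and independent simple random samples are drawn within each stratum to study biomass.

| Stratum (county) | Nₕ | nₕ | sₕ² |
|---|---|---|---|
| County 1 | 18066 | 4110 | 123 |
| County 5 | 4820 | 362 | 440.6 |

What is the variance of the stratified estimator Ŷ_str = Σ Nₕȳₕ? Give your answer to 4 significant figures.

Var(Ŷ_str) = Σₕ Nₕ²(1 − fₕ)sₕ²/nₕ.
County 1: 18066²·(1 − 4110/18066)·123/4110 = 7.5454693 × 10^6.
County 5: 4820²·(1 − 362/4820)·440.6/362 = 2.6153091 × 10^7.
Sum = 3.369856 × 10^7.

3.370 × 10^7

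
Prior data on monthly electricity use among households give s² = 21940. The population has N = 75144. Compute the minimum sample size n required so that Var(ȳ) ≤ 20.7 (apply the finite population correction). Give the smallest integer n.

Without fpc, n₀ = s²/D = 21940/20.7 = 1059.9034.
With fpc, (1 − n/N)·s²/n ≤ D requires n ≥ n₀/(1 + n₀/N) = 1059.9034/(1 + 1059.9034/75144) = 1045.1614.
Rounding up, n = 1046.

1046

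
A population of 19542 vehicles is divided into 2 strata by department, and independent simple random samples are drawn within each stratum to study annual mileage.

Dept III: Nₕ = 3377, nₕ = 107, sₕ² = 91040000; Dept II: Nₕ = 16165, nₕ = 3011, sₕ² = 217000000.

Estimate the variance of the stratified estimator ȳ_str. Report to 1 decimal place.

Var(ȳ_str) = Σₕ Wₕ²(1 − fₕ)sₕ²/nₕ with Wₕ = Nₕ/N, N = 19542.
Dept III: Wₕ = 0.17280729; term = 0.17280729²·(1 − 0.03168493)·91040000/107 = 24603.068.
Dept II: Wₕ = 0.82719271; term = 0.82719271²·(1 − 0.18626663)·217000000/3011 = 40127.722.
Sum = 64730.79.

64730.8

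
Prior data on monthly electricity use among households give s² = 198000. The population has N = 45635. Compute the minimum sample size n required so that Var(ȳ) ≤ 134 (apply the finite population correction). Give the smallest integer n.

1432

Without fpc, n₀ = s²/D = 198000/134 = 1477.6119.
With fpc, (1 − n/N)·s²/n ≤ D requires n ≥ n₀/(1 + n₀/N) = 1477.6119/(1 + 1477.6119/45635) = 1431.2690.
Rounding up, n = 1432.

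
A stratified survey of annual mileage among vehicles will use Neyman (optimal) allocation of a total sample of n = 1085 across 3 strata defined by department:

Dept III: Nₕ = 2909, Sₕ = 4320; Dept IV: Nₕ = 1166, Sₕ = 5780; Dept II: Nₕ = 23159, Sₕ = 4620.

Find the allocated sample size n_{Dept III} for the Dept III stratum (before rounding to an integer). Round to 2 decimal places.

Neyman allocation: nₕ = n·NₕSₕ / Σⱼ NⱼSⱼ.
Σ NⱼSⱼ = 2909·4320 + 1166·5780 + 23159·4620 = 1.2630094 × 10^8.
n_{Dept III} = 1085·2909·4320 / (1.2630094 × 10^8) = 107.96.

107.96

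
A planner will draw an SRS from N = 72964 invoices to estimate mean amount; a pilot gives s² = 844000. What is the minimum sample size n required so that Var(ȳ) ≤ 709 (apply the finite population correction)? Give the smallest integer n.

1172

Without fpc, n₀ = s²/D = 844000/709 = 1190.4090.
With fpc, (1 − n/N)·s²/n ≤ D requires n ≥ n₀/(1 + n₀/N) = 1190.4090/(1 + 1190.4090/72964) = 1171.2992.
Rounding up, n = 1172.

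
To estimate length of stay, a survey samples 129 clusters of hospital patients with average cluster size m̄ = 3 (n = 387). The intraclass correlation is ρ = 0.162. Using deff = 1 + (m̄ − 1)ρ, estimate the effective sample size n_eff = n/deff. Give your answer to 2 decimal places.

292.30

deff = 1 + (3 − 1)·0.162 = 1 + 0.324 = 1.324.
n_eff = 387 / 1.324 = 292.30.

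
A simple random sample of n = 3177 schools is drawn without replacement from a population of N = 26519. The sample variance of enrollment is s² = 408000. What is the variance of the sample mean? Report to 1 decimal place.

113.0

Under SRS without replacement, Var(ȳ) = (1 − f)·s²/n with f = n/N = 3177/26519 = 0.11980090.
Var(ȳ) = (1 − 0.11980090)·408000/3177 = 0.88019910·128.42304 = 113.03785.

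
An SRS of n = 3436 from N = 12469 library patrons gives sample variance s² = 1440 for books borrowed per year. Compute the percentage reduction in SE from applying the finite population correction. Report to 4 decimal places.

14.8862

f = n/N = 3436/12469 = 0.27556340.
SE_no-fpc = √(s²/n) = 0.64737313; SE_fpc = √((1−f)s²/n) = 0.55100414.
Ratio = √(1−f) = 0.85113842. Reduction = 100·(1 − 0.85113842) = 14.8862%.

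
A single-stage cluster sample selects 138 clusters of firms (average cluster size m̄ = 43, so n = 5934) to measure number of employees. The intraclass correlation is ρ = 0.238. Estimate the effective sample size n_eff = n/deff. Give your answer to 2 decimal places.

deff = 1 + (43 − 1)·0.238 = 1 + 9.996 = 10.996.
n_eff = 5934 / 10.996 = 539.65.

539.65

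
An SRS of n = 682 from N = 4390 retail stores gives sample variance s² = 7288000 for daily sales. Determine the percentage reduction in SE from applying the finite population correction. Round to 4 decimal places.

f = n/N = 682/4390 = 0.15535308.
SE_no-fpc = √(s²/n) = 103.37416; SE_fpc = √((1−f)s²/n) = 95.005686.
Ratio = √(1−f) = 0.91904675. Reduction = 100·(1 − 0.91904675) = 8.0953%.

8.0953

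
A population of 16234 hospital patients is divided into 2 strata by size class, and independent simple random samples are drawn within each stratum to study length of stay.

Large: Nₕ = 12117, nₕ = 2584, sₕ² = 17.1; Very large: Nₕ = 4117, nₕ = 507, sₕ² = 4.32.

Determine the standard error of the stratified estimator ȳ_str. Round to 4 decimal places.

Var(ȳ_str) = Σₕ Wₕ²(1 − fₕ)sₕ²/nₕ with Wₕ = Nₕ/N, N = 16234.
Large: Wₕ = 0.74639645; term = 0.74639645²·(1 − 0.21325411)·17.1/2584 = 0.002900529.
Very large: Wₕ = 0.25360355; term = 0.25360355²·(1 − 0.12314792)·4.32/507 = 4.8052144 × 10^-4.
Sum = 0.0033810504.
SE = √(0.0033810504) = 0.0581.

0.0581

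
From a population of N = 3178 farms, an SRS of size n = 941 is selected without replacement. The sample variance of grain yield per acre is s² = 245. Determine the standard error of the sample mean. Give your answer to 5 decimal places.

Under SRS without replacement, Var(ȳ) = (1 − f)·s²/n with f = n/N = 941/3178 = 0.29609817.
Var(ȳ) = (1 − 0.29609817)·245/941 = 0.70390183·0.26036132 = 0.18326881.
SE(ȳ) = √(0.18326881) = 0.42810.

0.42810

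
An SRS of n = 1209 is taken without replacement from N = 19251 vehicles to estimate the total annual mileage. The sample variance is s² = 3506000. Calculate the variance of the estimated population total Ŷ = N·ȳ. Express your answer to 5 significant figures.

Var(Ŷ) = N²·Var(ȳ) = N²·(1 − n/N)·s²/n.
f = 1209/19251 = 0.06280193; Var(ȳ) = 0.93719807·3506000/1209 = 2717.7969.
Var(Ŷ) = 19251² · 2717.7969 = 1.0072183 × 10^12.

1.0072 × 10^12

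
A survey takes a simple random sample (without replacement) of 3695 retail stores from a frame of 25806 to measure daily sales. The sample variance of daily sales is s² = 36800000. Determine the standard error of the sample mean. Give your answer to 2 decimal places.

92.38

Under SRS without replacement, Var(ȳ) = (1 − f)·s²/n with f = n/N = 3695/25806 = 0.14318376.
Var(ȳ) = (1 − 0.14318376)·36800000/3695 = 0.85681624·9959.4046 = 8533.3796.
SE(ȳ) = √(8533.3796) = 92.38.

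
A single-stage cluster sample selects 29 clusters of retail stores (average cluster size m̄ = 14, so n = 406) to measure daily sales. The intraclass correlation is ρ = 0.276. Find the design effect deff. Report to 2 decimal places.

4.59

deff = 1 + (14 − 1)·0.276 = 1 + 3.588 = 4.588.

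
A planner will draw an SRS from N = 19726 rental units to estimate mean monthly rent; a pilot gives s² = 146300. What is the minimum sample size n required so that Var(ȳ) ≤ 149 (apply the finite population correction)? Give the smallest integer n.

936

Without fpc, n₀ = s²/D = 146300/149 = 981.8792.
With fpc, (1 − n/N)·s²/n ≤ D requires n ≥ n₀/(1 + n₀/N) = 981.8792/(1 + 981.8792/19726) = 935.3227.
Rounding up, n = 936.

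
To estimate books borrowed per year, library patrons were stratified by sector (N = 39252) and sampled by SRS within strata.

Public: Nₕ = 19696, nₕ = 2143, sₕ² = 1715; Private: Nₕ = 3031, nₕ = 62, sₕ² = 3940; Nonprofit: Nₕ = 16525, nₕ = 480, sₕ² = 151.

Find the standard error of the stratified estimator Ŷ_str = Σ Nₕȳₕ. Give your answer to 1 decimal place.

Var(Ŷ_str) = Σₕ Nₕ²(1 − fₕ)sₕ²/nₕ.
Public: 19696²·(1 − 2143/19696)·1715/2143 = 2.7667591 × 10^8.
Private: 3031²·(1 − 62/3031)·3940/62 = 5.7187441 × 10^8.
Nonprofit: 16525²·(1 − 480/16525)·151/480 = 8.3409765 × 10^7.
Sum = 9.3196009 × 10^8.
SE = √(9.3196009 × 10^8) = 30528.0.

30528.0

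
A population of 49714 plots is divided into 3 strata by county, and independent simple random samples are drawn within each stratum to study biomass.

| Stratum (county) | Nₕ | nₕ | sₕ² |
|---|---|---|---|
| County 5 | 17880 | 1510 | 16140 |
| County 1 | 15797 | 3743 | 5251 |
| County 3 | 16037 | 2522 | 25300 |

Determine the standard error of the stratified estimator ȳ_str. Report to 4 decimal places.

1.5012

Var(ȳ_str) = Σₕ Wₕ²(1 − fₕ)sₕ²/nₕ with Wₕ = Nₕ/N, N = 49714.
County 5: Wₕ = 0.35965724; term = 0.35965724²·(1 − 0.08445190)·16140/1510 = 1.2658591.
County 1: Wₕ = 0.31775757; term = 0.31775757²·(1 − 0.23694372)·5251/3743 = 0.10808628.
County 3: Wₕ = 0.32258519; term = 0.32258519²·(1 − 0.15726133)·25300/2522 = 0.8797458.
Sum = 2.2536912.
SE = √(2.2536912) = 1.5012.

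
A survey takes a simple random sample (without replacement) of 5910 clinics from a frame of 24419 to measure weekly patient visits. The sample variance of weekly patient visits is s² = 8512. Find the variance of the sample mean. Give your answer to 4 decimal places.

Under SRS without replacement, Var(ȳ) = (1 − f)·s²/n with f = n/N = 5910/24419 = 0.24202465.
Var(ȳ) = (1 − 0.24202465)·8512/5910 = 0.75797535·1.4402707 = 1.0916897.

1.0917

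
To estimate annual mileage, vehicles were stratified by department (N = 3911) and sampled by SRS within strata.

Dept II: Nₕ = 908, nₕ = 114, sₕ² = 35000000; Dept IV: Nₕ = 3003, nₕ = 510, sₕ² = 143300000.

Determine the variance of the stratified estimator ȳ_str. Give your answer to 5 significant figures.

151990

Var(ȳ_str) = Σₕ Wₕ²(1 − fₕ)sₕ²/nₕ with Wₕ = Nₕ/N, N = 3911.
Dept II: Wₕ = 0.23216569; term = 0.23216569²·(1 − 0.12555066)·35000000/114 = 14470.846.
Dept IV: Wₕ = 0.76783431; term = 0.76783431²·(1 − 0.16983017)·143300000/510 = 137523.84.
Sum = 151994.69.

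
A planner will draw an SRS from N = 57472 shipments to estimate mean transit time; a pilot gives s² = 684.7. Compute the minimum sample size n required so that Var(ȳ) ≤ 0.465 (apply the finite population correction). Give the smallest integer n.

Without fpc, n₀ = s²/D = 684.7/0.465 = 1472.4731.
With fpc, (1 − n/N)·s²/n ≤ D requires n ≥ n₀/(1 + n₀/N) = 1472.4731/(1 + 1472.4731/57472) = 1435.6897.
Rounding up, n = 1436.

1436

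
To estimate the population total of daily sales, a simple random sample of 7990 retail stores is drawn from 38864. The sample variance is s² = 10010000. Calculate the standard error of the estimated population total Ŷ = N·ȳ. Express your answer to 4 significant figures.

1.226 × 10^6

Var(Ŷ) = N²·Var(ȳ) = N²·(1 − n/N)·s²/n.
f = 7990/38864 = 0.20558872; Var(ȳ) = 0.79441128·10010000/7990 = 995.25118.
Var(Ŷ) = 38864² · 995.25118 = 1.5032378 × 10^12.
SE(Ŷ) = √(1.5032378 × 10^12) = 1.226 × 10^6.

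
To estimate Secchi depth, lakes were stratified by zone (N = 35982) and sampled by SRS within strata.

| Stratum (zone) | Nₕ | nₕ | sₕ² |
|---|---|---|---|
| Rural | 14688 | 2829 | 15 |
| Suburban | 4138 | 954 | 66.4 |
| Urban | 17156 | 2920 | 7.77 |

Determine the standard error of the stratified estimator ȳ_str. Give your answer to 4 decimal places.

0.0439

Var(ȳ_str) = Σₕ Wₕ²(1 − fₕ)sₕ²/nₕ with Wₕ = Nₕ/N, N = 35982.
Rural: Wₕ = 0.40820410; term = 0.40820410²·(1 − 0.19260621)·15/2829 = 7.1334307 × 10^-4.
Suburban: Wₕ = 0.11500195; term = 0.11500195²·(1 − 0.23054616)·66.4/954 = 7.0829251 × 10^-4.
Urban: Wₕ = 0.47679395; term = 0.47679395²·(1 − 0.17020284)·7.77/2920 = 5.0196286 × 10^-4.
Sum = 0.0019235984.
SE = √(0.0019235984) = 0.0439.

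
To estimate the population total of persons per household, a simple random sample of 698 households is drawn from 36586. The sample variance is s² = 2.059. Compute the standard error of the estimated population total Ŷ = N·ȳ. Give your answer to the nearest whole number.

1968

Var(Ŷ) = N²·Var(ȳ) = N²·(1 − n/N)·s²/n.
f = 698/36586 = 0.01907834; Var(ȳ) = 0.98092166·2.059/698 = 0.0028935784.
Var(Ŷ) = 36586² · 0.0028935784 = 3.8731571 × 10^6.
SE(Ŷ) = √(3.8731571 × 10^6) = 1968.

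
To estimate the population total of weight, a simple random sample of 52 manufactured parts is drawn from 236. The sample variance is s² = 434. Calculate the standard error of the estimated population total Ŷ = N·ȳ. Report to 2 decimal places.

Var(Ŷ) = N²·Var(ȳ) = N²·(1 − n/N)·s²/n.
f = 52/236 = 0.22033898; Var(ȳ) = 0.77966102·434/52 = 6.5071708.
Var(Ŷ) = 236² · 6.5071708 = 362423.38.
SE(Ŷ) = √(362423.38) = 602.02.

602.02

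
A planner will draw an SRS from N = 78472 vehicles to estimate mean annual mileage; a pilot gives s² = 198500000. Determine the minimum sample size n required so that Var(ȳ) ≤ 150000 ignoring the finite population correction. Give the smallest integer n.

Without fpc, n₀ = s²/D = 198500000/150000 = 1323.3333.
Rounding up, n = 1324.

1324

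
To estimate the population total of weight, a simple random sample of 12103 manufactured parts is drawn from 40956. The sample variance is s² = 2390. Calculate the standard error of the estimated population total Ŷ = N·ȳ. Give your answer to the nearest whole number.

15276

Var(Ŷ) = N²·Var(ȳ) = N²·(1 − n/N)·s²/n.
f = 12103/40956 = 0.29551226; Var(ȳ) = 0.70448774·2390/12103 = 0.13911639.
Var(Ŷ) = 40956² · 0.13911639 = 2.3335299 × 10^8.
SE(Ŷ) = √(2.3335299 × 10^8) = 15276.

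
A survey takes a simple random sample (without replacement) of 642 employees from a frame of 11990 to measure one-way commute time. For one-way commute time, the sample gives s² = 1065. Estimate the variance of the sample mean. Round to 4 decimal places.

1.5701

Under SRS without replacement, Var(ȳ) = (1 − f)·s²/n with f = n/N = 642/11990 = 0.05354462.
Var(ȳ) = (1 − 0.05354462)·1065/642 = 0.94645538·1.6588785 = 1.5700545.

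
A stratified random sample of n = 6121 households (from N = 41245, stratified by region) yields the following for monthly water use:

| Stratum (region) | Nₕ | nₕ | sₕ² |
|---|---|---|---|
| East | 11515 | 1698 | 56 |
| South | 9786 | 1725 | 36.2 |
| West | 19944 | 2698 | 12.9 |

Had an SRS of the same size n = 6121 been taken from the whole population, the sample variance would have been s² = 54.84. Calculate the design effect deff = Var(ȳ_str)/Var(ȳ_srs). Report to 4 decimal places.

Var(ȳ_str) = Σ Wₕ²(1−fₕ)sₕ²/nₕ with Wₕ = Nₕ/41245:
  East: (11515/41245)²·(1−1698/11515)·56/1698 = 0.0021915453
  South: (9786/41245)²·(1−1725/9786)·36.2/1725 = 9.7313028 × 10^-4
  West: (19944/41245)²·(1−2698/19944)·12.9/2698 = 9.6673134 × 10^-4
  → Var(ȳ_str) = 0.0041314069.
Var(ȳ_srs) = (1 − 6121/41245)·54.84/6121 = 0.0076297047.
deff = 0.0041314069 / 0.0076297047 = 0.5415.

0.5415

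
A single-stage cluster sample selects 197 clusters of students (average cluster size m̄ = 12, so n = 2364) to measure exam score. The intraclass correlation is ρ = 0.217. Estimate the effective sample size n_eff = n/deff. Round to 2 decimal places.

deff = 1 + (12 − 1)·0.217 = 1 + 2.387 = 3.387.
n_eff = 2364 / 3.387 = 697.96.

697.96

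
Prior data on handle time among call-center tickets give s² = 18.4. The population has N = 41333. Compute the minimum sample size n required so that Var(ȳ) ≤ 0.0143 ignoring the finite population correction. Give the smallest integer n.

Without fpc, n₀ = s²/D = 18.4/0.0143 = 1286.7133.
Rounding up, n = 1287.

1287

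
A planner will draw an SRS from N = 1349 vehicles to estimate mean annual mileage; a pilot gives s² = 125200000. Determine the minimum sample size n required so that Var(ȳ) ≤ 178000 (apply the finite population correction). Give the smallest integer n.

463

Without fpc, n₀ = s²/D = 125200000/178000 = 703.3708.
With fpc, (1 − n/N)·s²/n ≤ D requires n ≥ n₀/(1 + n₀/N) = 703.3708/(1 + 703.3708/1349) = 462.3176.
Rounding up, n = 463.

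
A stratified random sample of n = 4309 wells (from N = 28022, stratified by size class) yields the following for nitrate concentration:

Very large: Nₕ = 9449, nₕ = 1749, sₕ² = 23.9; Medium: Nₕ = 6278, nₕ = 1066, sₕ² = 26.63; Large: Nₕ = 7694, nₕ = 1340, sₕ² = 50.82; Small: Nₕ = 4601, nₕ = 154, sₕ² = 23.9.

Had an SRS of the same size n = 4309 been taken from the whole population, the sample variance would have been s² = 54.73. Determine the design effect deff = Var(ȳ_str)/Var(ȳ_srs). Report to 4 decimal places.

0.8106

Var(ȳ_str) = Σ Wₕ²(1−fₕ)sₕ²/nₕ with Wₕ = Nₕ/28022:
  Very large: (9449/28022)²·(1−1749/9449)·23.9/1749 = 0.0012661536
  Medium: (6278/28022)²·(1−1066/6278)·26.63/1066 = 0.0010409777
  Large: (7694/28022)²·(1−1340/7694)·50.82/1340 = 0.0023611903
  Small: (4601/28022)²·(1−154/4601)·23.9/154 = 0.0040438802
  → Var(ȳ_str) = 0.0087122018.
Var(ȳ_srs) = (1 − 4309/28022)·54.73/4309 = 0.010748215.
deff = 0.0087122018 / 0.010748215 = 0.8106.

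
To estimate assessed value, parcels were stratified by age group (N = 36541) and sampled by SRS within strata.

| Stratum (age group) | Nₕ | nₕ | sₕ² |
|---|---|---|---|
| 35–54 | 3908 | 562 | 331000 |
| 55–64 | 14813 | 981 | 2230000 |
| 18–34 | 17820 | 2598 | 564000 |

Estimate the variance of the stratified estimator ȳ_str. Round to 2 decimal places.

398.69

Var(ȳ_str) = Σₕ Wₕ²(1 − fₕ)sₕ²/nₕ with Wₕ = Nₕ/N, N = 36541.
35–54: Wₕ = 0.10694836; term = 0.10694836²·(1 − 0.14380757)·331000/562 = 5.7678149.
55–64: Wₕ = 0.40538026; term = 0.40538026²·(1 − 0.06622561)·2230000/981 = 348.8213.
18–34: Wₕ = 0.48767138; term = 0.48767138²·(1 − 0.14579125)·564000/2598 = 44.102024.
Sum = 398.69114.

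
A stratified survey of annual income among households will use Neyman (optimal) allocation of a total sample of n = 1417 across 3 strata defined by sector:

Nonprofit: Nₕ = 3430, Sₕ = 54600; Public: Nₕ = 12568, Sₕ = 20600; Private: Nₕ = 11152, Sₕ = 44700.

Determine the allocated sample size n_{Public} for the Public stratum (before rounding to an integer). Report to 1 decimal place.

Neyman allocation: nₕ = n·NₕSₕ / Σⱼ NⱼSⱼ.
Σ NⱼSⱼ = 3430·54600 + 12568·20600 + 11152·44700 = 9.446732 × 10^8.
n_{Public} = 1417·12568·20600 / (9.446732 × 10^8) = 388.3.

388.3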